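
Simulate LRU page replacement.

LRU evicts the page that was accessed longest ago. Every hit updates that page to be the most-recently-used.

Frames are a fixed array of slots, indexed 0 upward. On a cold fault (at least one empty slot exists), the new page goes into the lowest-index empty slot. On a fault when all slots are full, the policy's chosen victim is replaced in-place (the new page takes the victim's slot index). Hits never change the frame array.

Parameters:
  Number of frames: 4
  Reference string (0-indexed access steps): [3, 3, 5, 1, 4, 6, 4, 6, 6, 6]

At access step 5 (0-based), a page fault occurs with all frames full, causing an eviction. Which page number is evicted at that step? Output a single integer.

Step 0: ref 3 -> FAULT, frames=[3,-,-,-]
Step 1: ref 3 -> HIT, frames=[3,-,-,-]
Step 2: ref 5 -> FAULT, frames=[3,5,-,-]
Step 3: ref 1 -> FAULT, frames=[3,5,1,-]
Step 4: ref 4 -> FAULT, frames=[3,5,1,4]
Step 5: ref 6 -> FAULT, evict 3, frames=[6,5,1,4]
At step 5: evicted page 3

Answer: 3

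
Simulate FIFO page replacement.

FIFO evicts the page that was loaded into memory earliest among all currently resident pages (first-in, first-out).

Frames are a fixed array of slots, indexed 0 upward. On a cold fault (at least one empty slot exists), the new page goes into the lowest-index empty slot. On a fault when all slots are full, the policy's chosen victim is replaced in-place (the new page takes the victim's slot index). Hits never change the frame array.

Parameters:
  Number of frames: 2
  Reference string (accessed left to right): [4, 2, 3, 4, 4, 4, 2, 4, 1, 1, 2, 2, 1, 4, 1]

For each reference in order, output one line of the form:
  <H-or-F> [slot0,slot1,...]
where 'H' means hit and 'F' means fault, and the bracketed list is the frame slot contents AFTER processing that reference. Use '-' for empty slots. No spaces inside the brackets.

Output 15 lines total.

F [4,-]
F [4,2]
F [3,2]
F [3,4]
H [3,4]
H [3,4]
F [2,4]
H [2,4]
F [2,1]
H [2,1]
H [2,1]
H [2,1]
H [2,1]
F [4,1]
H [4,1]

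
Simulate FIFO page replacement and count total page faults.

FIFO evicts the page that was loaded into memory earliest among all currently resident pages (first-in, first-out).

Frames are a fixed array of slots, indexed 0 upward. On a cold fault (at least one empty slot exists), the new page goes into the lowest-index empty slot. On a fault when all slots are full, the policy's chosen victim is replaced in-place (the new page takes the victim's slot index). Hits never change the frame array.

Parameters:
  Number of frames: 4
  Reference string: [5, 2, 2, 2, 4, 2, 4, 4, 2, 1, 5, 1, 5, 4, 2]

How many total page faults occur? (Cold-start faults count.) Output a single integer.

Step 0: ref 5 → FAULT, frames=[5,-,-,-]
Step 1: ref 2 → FAULT, frames=[5,2,-,-]
Step 2: ref 2 → HIT, frames=[5,2,-,-]
Step 3: ref 2 → HIT, frames=[5,2,-,-]
Step 4: ref 4 → FAULT, frames=[5,2,4,-]
Step 5: ref 2 → HIT, frames=[5,2,4,-]
Step 6: ref 4 → HIT, frames=[5,2,4,-]
Step 7: ref 4 → HIT, frames=[5,2,4,-]
Step 8: ref 2 → HIT, frames=[5,2,4,-]
Step 9: ref 1 → FAULT, frames=[5,2,4,1]
Step 10: ref 5 → HIT, frames=[5,2,4,1]
Step 11: ref 1 → HIT, frames=[5,2,4,1]
Step 12: ref 5 → HIT, frames=[5,2,4,1]
Step 13: ref 4 → HIT, frames=[5,2,4,1]
Step 14: ref 2 → HIT, frames=[5,2,4,1]
Total faults: 4

Answer: 4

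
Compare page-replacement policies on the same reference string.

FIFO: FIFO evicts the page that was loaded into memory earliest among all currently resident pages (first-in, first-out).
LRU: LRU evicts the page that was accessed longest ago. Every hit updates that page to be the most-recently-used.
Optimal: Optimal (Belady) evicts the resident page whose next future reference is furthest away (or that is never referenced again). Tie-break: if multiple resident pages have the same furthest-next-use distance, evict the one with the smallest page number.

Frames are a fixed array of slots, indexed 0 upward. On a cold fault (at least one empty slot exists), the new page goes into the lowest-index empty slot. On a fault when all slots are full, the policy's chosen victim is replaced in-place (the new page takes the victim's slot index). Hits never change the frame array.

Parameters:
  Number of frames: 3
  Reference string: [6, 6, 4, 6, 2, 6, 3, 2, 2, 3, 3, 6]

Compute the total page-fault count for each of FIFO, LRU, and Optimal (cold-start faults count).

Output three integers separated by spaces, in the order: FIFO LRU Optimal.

Answer: 5 4 4

Derivation:
--- FIFO ---
  step 0: ref 6 -> FAULT, frames=[6,-,-] (faults so far: 1)
  step 1: ref 6 -> HIT, frames=[6,-,-] (faults so far: 1)
  step 2: ref 4 -> FAULT, frames=[6,4,-] (faults so far: 2)
  step 3: ref 6 -> HIT, frames=[6,4,-] (faults so far: 2)
  step 4: ref 2 -> FAULT, frames=[6,4,2] (faults so far: 3)
  step 5: ref 6 -> HIT, frames=[6,4,2] (faults so far: 3)
  step 6: ref 3 -> FAULT, evict 6, frames=[3,4,2] (faults so far: 4)
  step 7: ref 2 -> HIT, frames=[3,4,2] (faults so far: 4)
  step 8: ref 2 -> HIT, frames=[3,4,2] (faults so far: 4)
  step 9: ref 3 -> HIT, frames=[3,4,2] (faults so far: 4)
  step 10: ref 3 -> HIT, frames=[3,4,2] (faults so far: 4)
  step 11: ref 6 -> FAULT, evict 4, frames=[3,6,2] (faults so far: 5)
  FIFO total faults: 5
--- LRU ---
  step 0: ref 6 -> FAULT, frames=[6,-,-] (faults so far: 1)
  step 1: ref 6 -> HIT, frames=[6,-,-] (faults so far: 1)
  step 2: ref 4 -> FAULT, frames=[6,4,-] (faults so far: 2)
  step 3: ref 6 -> HIT, frames=[6,4,-] (faults so far: 2)
  step 4: ref 2 -> FAULT, frames=[6,4,2] (faults so far: 3)
  step 5: ref 6 -> HIT, frames=[6,4,2] (faults so far: 3)
  step 6: ref 3 -> FAULT, evict 4, frames=[6,3,2] (faults so far: 4)
  step 7: ref 2 -> HIT, frames=[6,3,2] (faults so far: 4)
  step 8: ref 2 -> HIT, frames=[6,3,2] (faults so far: 4)
  step 9: ref 3 -> HIT, frames=[6,3,2] (faults so far: 4)
  step 10: ref 3 -> HIT, frames=[6,3,2] (faults so far: 4)
  step 11: ref 6 -> HIT, frames=[6,3,2] (faults so far: 4)
  LRU total faults: 4
--- Optimal ---
  step 0: ref 6 -> FAULT, frames=[6,-,-] (faults so far: 1)
  step 1: ref 6 -> HIT, frames=[6,-,-] (faults so far: 1)
  step 2: ref 4 -> FAULT, frames=[6,4,-] (faults so far: 2)
  step 3: ref 6 -> HIT, frames=[6,4,-] (faults so far: 2)
  step 4: ref 2 -> FAULT, frames=[6,4,2] (faults so far: 3)
  step 5: ref 6 -> HIT, frames=[6,4,2] (faults so far: 3)
  step 6: ref 3 -> FAULT, evict 4, frames=[6,3,2] (faults so far: 4)
  step 7: ref 2 -> HIT, frames=[6,3,2] (faults so far: 4)
  step 8: ref 2 -> HIT, frames=[6,3,2] (faults so far: 4)
  step 9: ref 3 -> HIT, frames=[6,3,2] (faults so far: 4)
  step 10: ref 3 -> HIT, frames=[6,3,2] (faults so far: 4)
  step 11: ref 6 -> HIT, frames=[6,3,2] (faults so far: 4)
  Optimal total faults: 4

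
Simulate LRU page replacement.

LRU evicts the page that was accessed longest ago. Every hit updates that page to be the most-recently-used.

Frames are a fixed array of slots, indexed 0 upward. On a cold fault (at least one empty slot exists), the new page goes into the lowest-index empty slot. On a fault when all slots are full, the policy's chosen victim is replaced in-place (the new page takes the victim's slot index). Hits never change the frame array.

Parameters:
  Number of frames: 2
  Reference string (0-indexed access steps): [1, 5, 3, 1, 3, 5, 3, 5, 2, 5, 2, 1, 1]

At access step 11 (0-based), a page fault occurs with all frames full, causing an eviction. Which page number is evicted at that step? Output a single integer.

Step 0: ref 1 -> FAULT, frames=[1,-]
Step 1: ref 5 -> FAULT, frames=[1,5]
Step 2: ref 3 -> FAULT, evict 1, frames=[3,5]
Step 3: ref 1 -> FAULT, evict 5, frames=[3,1]
Step 4: ref 3 -> HIT, frames=[3,1]
Step 5: ref 5 -> FAULT, evict 1, frames=[3,5]
Step 6: ref 3 -> HIT, frames=[3,5]
Step 7: ref 5 -> HIT, frames=[3,5]
Step 8: ref 2 -> FAULT, evict 3, frames=[2,5]
Step 9: ref 5 -> HIT, frames=[2,5]
Step 10: ref 2 -> HIT, frames=[2,5]
Step 11: ref 1 -> FAULT, evict 5, frames=[2,1]
At step 11: evicted page 5

Answer: 5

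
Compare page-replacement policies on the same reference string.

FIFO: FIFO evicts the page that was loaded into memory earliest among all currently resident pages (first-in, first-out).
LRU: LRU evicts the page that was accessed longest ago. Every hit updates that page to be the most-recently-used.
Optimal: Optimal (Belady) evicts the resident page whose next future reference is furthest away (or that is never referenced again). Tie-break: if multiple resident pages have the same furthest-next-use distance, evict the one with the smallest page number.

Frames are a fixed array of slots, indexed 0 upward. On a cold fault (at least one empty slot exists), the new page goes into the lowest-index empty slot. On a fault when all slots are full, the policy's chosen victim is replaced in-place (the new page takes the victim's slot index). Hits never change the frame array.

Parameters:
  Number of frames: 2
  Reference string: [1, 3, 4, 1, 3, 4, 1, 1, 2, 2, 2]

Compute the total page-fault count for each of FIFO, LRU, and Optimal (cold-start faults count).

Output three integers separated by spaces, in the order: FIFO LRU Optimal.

Answer: 8 8 6

Derivation:
--- FIFO ---
  step 0: ref 1 -> FAULT, frames=[1,-] (faults so far: 1)
  step 1: ref 3 -> FAULT, frames=[1,3] (faults so far: 2)
  step 2: ref 4 -> FAULT, evict 1, frames=[4,3] (faults so far: 3)
  step 3: ref 1 -> FAULT, evict 3, frames=[4,1] (faults so far: 4)
  step 4: ref 3 -> FAULT, evict 4, frames=[3,1] (faults so far: 5)
  step 5: ref 4 -> FAULT, evict 1, frames=[3,4] (faults so far: 6)
  step 6: ref 1 -> FAULT, evict 3, frames=[1,4] (faults so far: 7)
  step 7: ref 1 -> HIT, frames=[1,4] (faults so far: 7)
  step 8: ref 2 -> FAULT, evict 4, frames=[1,2] (faults so far: 8)
  step 9: ref 2 -> HIT, frames=[1,2] (faults so far: 8)
  step 10: ref 2 -> HIT, frames=[1,2] (faults so far: 8)
  FIFO total faults: 8
--- LRU ---
  step 0: ref 1 -> FAULT, frames=[1,-] (faults so far: 1)
  step 1: ref 3 -> FAULT, frames=[1,3] (faults so far: 2)
  step 2: ref 4 -> FAULT, evict 1, frames=[4,3] (faults so far: 3)
  step 3: ref 1 -> FAULT, evict 3, frames=[4,1] (faults so far: 4)
  step 4: ref 3 -> FAULT, evict 4, frames=[3,1] (faults so far: 5)
  step 5: ref 4 -> FAULT, evict 1, frames=[3,4] (faults so far: 6)
  step 6: ref 1 -> FAULT, evict 3, frames=[1,4] (faults so far: 7)
  step 7: ref 1 -> HIT, frames=[1,4] (faults so far: 7)
  step 8: ref 2 -> FAULT, evict 4, frames=[1,2] (faults so far: 8)
  step 9: ref 2 -> HIT, frames=[1,2] (faults so far: 8)
  step 10: ref 2 -> HIT, frames=[1,2] (faults so far: 8)
  LRU total faults: 8
--- Optimal ---
  step 0: ref 1 -> FAULT, frames=[1,-] (faults so far: 1)
  step 1: ref 3 -> FAULT, frames=[1,3] (faults so far: 2)
  step 2: ref 4 -> FAULT, evict 3, frames=[1,4] (faults so far: 3)
  step 3: ref 1 -> HIT, frames=[1,4] (faults so far: 3)
  step 4: ref 3 -> FAULT, evict 1, frames=[3,4] (faults so far: 4)
  step 5: ref 4 -> HIT, frames=[3,4] (faults so far: 4)
  step 6: ref 1 -> FAULT, evict 3, frames=[1,4] (faults so far: 5)
  step 7: ref 1 -> HIT, frames=[1,4] (faults so far: 5)
  step 8: ref 2 -> FAULT, evict 1, frames=[2,4] (faults so far: 6)
  step 9: ref 2 -> HIT, frames=[2,4] (faults so far: 6)
  step 10: ref 2 -> HIT, frames=[2,4] (faults so far: 6)
  Optimal total faults: 6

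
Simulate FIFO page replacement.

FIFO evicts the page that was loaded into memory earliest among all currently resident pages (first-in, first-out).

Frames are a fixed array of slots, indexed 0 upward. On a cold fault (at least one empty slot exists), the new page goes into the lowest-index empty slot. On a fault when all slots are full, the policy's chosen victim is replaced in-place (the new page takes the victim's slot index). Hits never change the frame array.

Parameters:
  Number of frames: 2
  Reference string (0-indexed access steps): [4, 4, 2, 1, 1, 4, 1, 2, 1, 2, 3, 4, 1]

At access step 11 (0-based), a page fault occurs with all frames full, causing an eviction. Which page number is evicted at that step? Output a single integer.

Step 0: ref 4 -> FAULT, frames=[4,-]
Step 1: ref 4 -> HIT, frames=[4,-]
Step 2: ref 2 -> FAULT, frames=[4,2]
Step 3: ref 1 -> FAULT, evict 4, frames=[1,2]
Step 4: ref 1 -> HIT, frames=[1,2]
Step 5: ref 4 -> FAULT, evict 2, frames=[1,4]
Step 6: ref 1 -> HIT, frames=[1,4]
Step 7: ref 2 -> FAULT, evict 1, frames=[2,4]
Step 8: ref 1 -> FAULT, evict 4, frames=[2,1]
Step 9: ref 2 -> HIT, frames=[2,1]
Step 10: ref 3 -> FAULT, evict 2, frames=[3,1]
Step 11: ref 4 -> FAULT, evict 1, frames=[3,4]
At step 11: evicted page 1

Answer: 1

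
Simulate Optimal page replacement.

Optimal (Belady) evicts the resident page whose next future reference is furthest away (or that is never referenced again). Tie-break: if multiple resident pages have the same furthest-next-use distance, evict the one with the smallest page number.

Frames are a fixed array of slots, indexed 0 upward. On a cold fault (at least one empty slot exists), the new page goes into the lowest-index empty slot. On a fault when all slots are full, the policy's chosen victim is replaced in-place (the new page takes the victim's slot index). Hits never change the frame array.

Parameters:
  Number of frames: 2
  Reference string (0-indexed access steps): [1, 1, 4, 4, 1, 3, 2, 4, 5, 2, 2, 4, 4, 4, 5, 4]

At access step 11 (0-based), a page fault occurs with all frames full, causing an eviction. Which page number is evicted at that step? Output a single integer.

Step 0: ref 1 -> FAULT, frames=[1,-]
Step 1: ref 1 -> HIT, frames=[1,-]
Step 2: ref 4 -> FAULT, frames=[1,4]
Step 3: ref 4 -> HIT, frames=[1,4]
Step 4: ref 1 -> HIT, frames=[1,4]
Step 5: ref 3 -> FAULT, evict 1, frames=[3,4]
Step 6: ref 2 -> FAULT, evict 3, frames=[2,4]
Step 7: ref 4 -> HIT, frames=[2,4]
Step 8: ref 5 -> FAULT, evict 4, frames=[2,5]
Step 9: ref 2 -> HIT, frames=[2,5]
Step 10: ref 2 -> HIT, frames=[2,5]
Step 11: ref 4 -> FAULT, evict 2, frames=[4,5]
At step 11: evicted page 2

Answer: 2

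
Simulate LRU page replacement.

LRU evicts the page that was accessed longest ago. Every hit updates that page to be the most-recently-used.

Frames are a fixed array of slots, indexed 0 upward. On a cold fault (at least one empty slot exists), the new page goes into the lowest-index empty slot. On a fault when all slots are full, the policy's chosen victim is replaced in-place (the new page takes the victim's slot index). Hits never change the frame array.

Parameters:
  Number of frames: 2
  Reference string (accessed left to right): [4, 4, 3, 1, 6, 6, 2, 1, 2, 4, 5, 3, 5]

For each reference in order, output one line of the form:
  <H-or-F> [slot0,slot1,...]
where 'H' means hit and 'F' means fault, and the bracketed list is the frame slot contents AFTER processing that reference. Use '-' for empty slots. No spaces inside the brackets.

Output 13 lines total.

F [4,-]
H [4,-]
F [4,3]
F [1,3]
F [1,6]
H [1,6]
F [2,6]
F [2,1]
H [2,1]
F [2,4]
F [5,4]
F [5,3]
H [5,3]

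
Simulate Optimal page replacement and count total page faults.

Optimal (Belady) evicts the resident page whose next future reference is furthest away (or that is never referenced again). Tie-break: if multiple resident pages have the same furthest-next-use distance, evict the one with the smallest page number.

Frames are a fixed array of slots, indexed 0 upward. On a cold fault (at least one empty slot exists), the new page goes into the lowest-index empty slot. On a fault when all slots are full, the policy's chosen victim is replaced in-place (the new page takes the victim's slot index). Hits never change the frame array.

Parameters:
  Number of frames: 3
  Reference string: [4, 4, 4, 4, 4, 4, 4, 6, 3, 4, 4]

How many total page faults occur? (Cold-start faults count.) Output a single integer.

Answer: 3

Derivation:
Step 0: ref 4 → FAULT, frames=[4,-,-]
Step 1: ref 4 → HIT, frames=[4,-,-]
Step 2: ref 4 → HIT, frames=[4,-,-]
Step 3: ref 4 → HIT, frames=[4,-,-]
Step 4: ref 4 → HIT, frames=[4,-,-]
Step 5: ref 4 → HIT, frames=[4,-,-]
Step 6: ref 4 → HIT, frames=[4,-,-]
Step 7: ref 6 → FAULT, frames=[4,6,-]
Step 8: ref 3 → FAULT, frames=[4,6,3]
Step 9: ref 4 → HIT, frames=[4,6,3]
Step 10: ref 4 → HIT, frames=[4,6,3]
Total faults: 3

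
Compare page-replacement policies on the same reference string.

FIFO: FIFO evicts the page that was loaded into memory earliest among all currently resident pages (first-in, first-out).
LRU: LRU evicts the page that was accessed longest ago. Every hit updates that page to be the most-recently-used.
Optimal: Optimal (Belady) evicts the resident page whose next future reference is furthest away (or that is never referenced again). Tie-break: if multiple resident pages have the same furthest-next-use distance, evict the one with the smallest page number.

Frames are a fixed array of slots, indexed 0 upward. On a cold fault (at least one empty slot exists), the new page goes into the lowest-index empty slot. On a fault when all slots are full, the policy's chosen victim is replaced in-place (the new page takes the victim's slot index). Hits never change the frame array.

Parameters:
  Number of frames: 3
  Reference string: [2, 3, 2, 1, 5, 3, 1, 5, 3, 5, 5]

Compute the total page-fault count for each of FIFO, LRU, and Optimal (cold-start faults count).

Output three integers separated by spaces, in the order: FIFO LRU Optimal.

--- FIFO ---
  step 0: ref 2 -> FAULT, frames=[2,-,-] (faults so far: 1)
  step 1: ref 3 -> FAULT, frames=[2,3,-] (faults so far: 2)
  step 2: ref 2 -> HIT, frames=[2,3,-] (faults so far: 2)
  step 3: ref 1 -> FAULT, frames=[2,3,1] (faults so far: 3)
  step 4: ref 5 -> FAULT, evict 2, frames=[5,3,1] (faults so far: 4)
  step 5: ref 3 -> HIT, frames=[5,3,1] (faults so far: 4)
  step 6: ref 1 -> HIT, frames=[5,3,1] (faults so far: 4)
  step 7: ref 5 -> HIT, frames=[5,3,1] (faults so far: 4)
  step 8: ref 3 -> HIT, frames=[5,3,1] (faults so far: 4)
  step 9: ref 5 -> HIT, frames=[5,3,1] (faults so far: 4)
  step 10: ref 5 -> HIT, frames=[5,3,1] (faults so far: 4)
  FIFO total faults: 4
--- LRU ---
  step 0: ref 2 -> FAULT, frames=[2,-,-] (faults so far: 1)
  step 1: ref 3 -> FAULT, frames=[2,3,-] (faults so far: 2)
  step 2: ref 2 -> HIT, frames=[2,3,-] (faults so far: 2)
  step 3: ref 1 -> FAULT, frames=[2,3,1] (faults so far: 3)
  step 4: ref 5 -> FAULT, evict 3, frames=[2,5,1] (faults so far: 4)
  step 5: ref 3 -> FAULT, evict 2, frames=[3,5,1] (faults so far: 5)
  step 6: ref 1 -> HIT, frames=[3,5,1] (faults so far: 5)
  step 7: ref 5 -> HIT, frames=[3,5,1] (faults so far: 5)
  step 8: ref 3 -> HIT, frames=[3,5,1] (faults so far: 5)
  step 9: ref 5 -> HIT, frames=[3,5,1] (faults so far: 5)
  step 10: ref 5 -> HIT, frames=[3,5,1] (faults so far: 5)
  LRU total faults: 5
--- Optimal ---
  step 0: ref 2 -> FAULT, frames=[2,-,-] (faults so far: 1)
  step 1: ref 3 -> FAULT, frames=[2,3,-] (faults so far: 2)
  step 2: ref 2 -> HIT, frames=[2,3,-] (faults so far: 2)
  step 3: ref 1 -> FAULT, frames=[2,3,1] (faults so far: 3)
  step 4: ref 5 -> FAULT, evict 2, frames=[5,3,1] (faults so far: 4)
  step 5: ref 3 -> HIT, frames=[5,3,1] (faults so far: 4)
  step 6: ref 1 -> HIT, frames=[5,3,1] (faults so far: 4)
  step 7: ref 5 -> HIT, frames=[5,3,1] (faults so far: 4)
  step 8: ref 3 -> HIT, frames=[5,3,1] (faults so far: 4)
  step 9: ref 5 -> HIT, frames=[5,3,1] (faults so far: 4)
  step 10: ref 5 -> HIT, frames=[5,3,1] (faults so far: 4)
  Optimal total faults: 4

Answer: 4 5 4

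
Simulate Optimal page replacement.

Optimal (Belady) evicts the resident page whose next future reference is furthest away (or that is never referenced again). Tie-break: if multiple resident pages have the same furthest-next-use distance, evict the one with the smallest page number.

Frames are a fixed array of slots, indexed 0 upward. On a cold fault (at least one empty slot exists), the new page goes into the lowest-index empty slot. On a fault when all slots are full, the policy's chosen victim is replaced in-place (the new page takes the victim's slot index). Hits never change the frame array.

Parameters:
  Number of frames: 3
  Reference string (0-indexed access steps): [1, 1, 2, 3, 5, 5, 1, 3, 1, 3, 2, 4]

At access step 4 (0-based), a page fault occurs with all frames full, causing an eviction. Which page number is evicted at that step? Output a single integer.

Step 0: ref 1 -> FAULT, frames=[1,-,-]
Step 1: ref 1 -> HIT, frames=[1,-,-]
Step 2: ref 2 -> FAULT, frames=[1,2,-]
Step 3: ref 3 -> FAULT, frames=[1,2,3]
Step 4: ref 5 -> FAULT, evict 2, frames=[1,5,3]
At step 4: evicted page 2

Answer: 2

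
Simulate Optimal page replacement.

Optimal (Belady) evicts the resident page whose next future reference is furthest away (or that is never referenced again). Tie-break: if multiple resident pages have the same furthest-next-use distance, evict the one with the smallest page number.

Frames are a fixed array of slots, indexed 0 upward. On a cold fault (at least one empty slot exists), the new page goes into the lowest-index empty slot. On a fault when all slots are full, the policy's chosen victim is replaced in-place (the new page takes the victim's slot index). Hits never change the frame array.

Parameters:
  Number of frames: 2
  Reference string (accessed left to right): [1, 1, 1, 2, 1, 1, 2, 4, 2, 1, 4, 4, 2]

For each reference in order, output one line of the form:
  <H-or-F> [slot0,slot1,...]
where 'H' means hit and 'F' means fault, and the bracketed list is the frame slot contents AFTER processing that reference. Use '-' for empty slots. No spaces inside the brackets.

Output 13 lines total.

F [1,-]
H [1,-]
H [1,-]
F [1,2]
H [1,2]
H [1,2]
H [1,2]
F [4,2]
H [4,2]
F [4,1]
H [4,1]
H [4,1]
F [4,2]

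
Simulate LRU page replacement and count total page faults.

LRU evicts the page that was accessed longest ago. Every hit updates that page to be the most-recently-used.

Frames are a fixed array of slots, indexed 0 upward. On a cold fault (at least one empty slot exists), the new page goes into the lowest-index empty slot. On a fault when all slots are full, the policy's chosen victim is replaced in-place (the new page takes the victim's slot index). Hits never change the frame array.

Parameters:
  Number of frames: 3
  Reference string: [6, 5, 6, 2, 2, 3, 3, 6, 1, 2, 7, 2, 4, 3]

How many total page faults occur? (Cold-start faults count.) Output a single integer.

Answer: 9

Derivation:
Step 0: ref 6 → FAULT, frames=[6,-,-]
Step 1: ref 5 → FAULT, frames=[6,5,-]
Step 2: ref 6 → HIT, frames=[6,5,-]
Step 3: ref 2 → FAULT, frames=[6,5,2]
Step 4: ref 2 → HIT, frames=[6,5,2]
Step 5: ref 3 → FAULT (evict 5), frames=[6,3,2]
Step 6: ref 3 → HIT, frames=[6,3,2]
Step 7: ref 6 → HIT, frames=[6,3,2]
Step 8: ref 1 → FAULT (evict 2), frames=[6,3,1]
Step 9: ref 2 → FAULT (evict 3), frames=[6,2,1]
Step 10: ref 7 → FAULT (evict 6), frames=[7,2,1]
Step 11: ref 2 → HIT, frames=[7,2,1]
Step 12: ref 4 → FAULT (evict 1), frames=[7,2,4]
Step 13: ref 3 → FAULT (evict 7), frames=[3,2,4]
Total faults: 9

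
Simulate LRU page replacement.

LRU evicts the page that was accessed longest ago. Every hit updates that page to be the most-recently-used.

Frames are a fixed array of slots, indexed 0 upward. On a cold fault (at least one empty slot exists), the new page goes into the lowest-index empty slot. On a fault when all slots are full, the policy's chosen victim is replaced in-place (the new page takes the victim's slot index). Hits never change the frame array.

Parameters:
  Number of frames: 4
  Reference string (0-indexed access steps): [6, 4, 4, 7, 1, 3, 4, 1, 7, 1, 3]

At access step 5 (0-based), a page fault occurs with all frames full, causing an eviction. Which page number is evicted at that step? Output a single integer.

Step 0: ref 6 -> FAULT, frames=[6,-,-,-]
Step 1: ref 4 -> FAULT, frames=[6,4,-,-]
Step 2: ref 4 -> HIT, frames=[6,4,-,-]
Step 3: ref 7 -> FAULT, frames=[6,4,7,-]
Step 4: ref 1 -> FAULT, frames=[6,4,7,1]
Step 5: ref 3 -> FAULT, evict 6, frames=[3,4,7,1]
At step 5: evicted page 6

Answer: 6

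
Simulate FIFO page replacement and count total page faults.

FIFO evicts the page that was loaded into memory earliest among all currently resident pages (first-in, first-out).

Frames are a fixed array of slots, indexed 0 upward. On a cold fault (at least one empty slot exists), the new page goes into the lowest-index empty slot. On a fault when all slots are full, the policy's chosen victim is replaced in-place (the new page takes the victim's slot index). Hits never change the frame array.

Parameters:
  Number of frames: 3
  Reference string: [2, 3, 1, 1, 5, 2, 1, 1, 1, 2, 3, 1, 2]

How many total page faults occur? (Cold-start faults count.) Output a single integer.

Step 0: ref 2 → FAULT, frames=[2,-,-]
Step 1: ref 3 → FAULT, frames=[2,3,-]
Step 2: ref 1 → FAULT, frames=[2,3,1]
Step 3: ref 1 → HIT, frames=[2,3,1]
Step 4: ref 5 → FAULT (evict 2), frames=[5,3,1]
Step 5: ref 2 → FAULT (evict 3), frames=[5,2,1]
Step 6: ref 1 → HIT, frames=[5,2,1]
Step 7: ref 1 → HIT, frames=[5,2,1]
Step 8: ref 1 → HIT, frames=[5,2,1]
Step 9: ref 2 → HIT, frames=[5,2,1]
Step 10: ref 3 → FAULT (evict 1), frames=[5,2,3]
Step 11: ref 1 → FAULT (evict 5), frames=[1,2,3]
Step 12: ref 2 → HIT, frames=[1,2,3]
Total faults: 7

Answer: 7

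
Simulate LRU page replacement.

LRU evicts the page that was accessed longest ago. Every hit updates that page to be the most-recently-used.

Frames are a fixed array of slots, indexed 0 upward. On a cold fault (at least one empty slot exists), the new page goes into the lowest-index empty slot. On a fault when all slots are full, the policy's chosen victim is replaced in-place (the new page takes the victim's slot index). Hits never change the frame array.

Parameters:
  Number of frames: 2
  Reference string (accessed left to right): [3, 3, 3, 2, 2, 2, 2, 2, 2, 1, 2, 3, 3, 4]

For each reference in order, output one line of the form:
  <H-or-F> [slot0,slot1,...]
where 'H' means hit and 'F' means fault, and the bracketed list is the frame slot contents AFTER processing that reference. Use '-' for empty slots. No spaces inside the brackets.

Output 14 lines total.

F [3,-]
H [3,-]
H [3,-]
F [3,2]
H [3,2]
H [3,2]
H [3,2]
H [3,2]
H [3,2]
F [1,2]
H [1,2]
F [3,2]
H [3,2]
F [3,4]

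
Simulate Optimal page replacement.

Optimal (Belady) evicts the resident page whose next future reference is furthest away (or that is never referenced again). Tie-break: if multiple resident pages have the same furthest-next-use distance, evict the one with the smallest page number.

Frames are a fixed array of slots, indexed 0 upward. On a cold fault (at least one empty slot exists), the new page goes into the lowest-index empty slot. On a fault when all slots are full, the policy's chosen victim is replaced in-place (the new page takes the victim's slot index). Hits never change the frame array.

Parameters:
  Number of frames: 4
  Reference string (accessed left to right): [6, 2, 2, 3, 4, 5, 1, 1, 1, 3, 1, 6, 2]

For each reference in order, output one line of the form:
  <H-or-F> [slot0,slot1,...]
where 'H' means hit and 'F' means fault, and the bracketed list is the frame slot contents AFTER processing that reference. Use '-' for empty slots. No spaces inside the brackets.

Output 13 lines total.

F [6,-,-,-]
F [6,2,-,-]
H [6,2,-,-]
F [6,2,3,-]
F [6,2,3,4]
F [6,2,3,5]
F [6,2,3,1]
H [6,2,3,1]
H [6,2,3,1]
H [6,2,3,1]
H [6,2,3,1]
H [6,2,3,1]
H [6,2,3,1]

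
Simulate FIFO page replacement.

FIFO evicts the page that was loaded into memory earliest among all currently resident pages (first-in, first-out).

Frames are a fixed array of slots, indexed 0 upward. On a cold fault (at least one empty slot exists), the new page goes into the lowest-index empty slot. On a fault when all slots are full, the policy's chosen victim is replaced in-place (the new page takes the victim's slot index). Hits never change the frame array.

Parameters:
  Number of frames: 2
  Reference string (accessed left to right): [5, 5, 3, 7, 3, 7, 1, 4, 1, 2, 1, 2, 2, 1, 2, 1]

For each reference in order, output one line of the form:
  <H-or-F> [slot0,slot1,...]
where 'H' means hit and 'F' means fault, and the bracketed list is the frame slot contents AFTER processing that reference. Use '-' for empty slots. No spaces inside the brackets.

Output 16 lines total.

F [5,-]
H [5,-]
F [5,3]
F [7,3]
H [7,3]
H [7,3]
F [7,1]
F [4,1]
H [4,1]
F [4,2]
F [1,2]
H [1,2]
H [1,2]
H [1,2]
H [1,2]
H [1,2]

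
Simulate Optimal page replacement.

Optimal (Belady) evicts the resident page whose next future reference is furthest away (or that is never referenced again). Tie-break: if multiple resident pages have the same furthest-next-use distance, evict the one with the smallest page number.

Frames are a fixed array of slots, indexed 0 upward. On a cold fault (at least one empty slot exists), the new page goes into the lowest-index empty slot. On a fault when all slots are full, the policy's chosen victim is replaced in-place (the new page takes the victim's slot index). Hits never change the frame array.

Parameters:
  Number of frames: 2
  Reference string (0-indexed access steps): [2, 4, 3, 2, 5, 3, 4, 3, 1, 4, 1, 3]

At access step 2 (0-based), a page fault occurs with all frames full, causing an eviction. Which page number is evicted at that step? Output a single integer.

Answer: 4

Derivation:
Step 0: ref 2 -> FAULT, frames=[2,-]
Step 1: ref 4 -> FAULT, frames=[2,4]
Step 2: ref 3 -> FAULT, evict 4, frames=[2,3]
At step 2: evicted page 4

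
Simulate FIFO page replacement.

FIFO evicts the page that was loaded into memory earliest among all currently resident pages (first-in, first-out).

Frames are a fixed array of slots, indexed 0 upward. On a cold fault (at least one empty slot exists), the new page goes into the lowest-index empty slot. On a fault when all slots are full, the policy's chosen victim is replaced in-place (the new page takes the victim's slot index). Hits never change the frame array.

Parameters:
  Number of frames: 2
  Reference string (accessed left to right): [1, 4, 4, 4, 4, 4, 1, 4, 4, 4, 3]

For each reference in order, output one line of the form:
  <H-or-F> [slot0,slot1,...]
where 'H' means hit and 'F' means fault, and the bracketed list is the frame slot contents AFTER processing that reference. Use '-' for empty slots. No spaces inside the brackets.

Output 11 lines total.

F [1,-]
F [1,4]
H [1,4]
H [1,4]
H [1,4]
H [1,4]
H [1,4]
H [1,4]
H [1,4]
H [1,4]
F [3,4]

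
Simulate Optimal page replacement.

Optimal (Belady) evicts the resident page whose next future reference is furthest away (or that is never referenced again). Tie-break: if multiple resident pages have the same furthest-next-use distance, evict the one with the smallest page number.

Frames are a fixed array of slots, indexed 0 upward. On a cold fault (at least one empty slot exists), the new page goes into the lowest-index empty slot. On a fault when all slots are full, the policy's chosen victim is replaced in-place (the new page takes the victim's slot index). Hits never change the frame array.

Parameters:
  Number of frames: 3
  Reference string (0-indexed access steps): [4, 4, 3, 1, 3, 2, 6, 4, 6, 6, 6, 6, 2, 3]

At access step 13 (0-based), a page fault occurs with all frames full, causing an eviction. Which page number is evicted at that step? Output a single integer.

Step 0: ref 4 -> FAULT, frames=[4,-,-]
Step 1: ref 4 -> HIT, frames=[4,-,-]
Step 2: ref 3 -> FAULT, frames=[4,3,-]
Step 3: ref 1 -> FAULT, frames=[4,3,1]
Step 4: ref 3 -> HIT, frames=[4,3,1]
Step 5: ref 2 -> FAULT, evict 1, frames=[4,3,2]
Step 6: ref 6 -> FAULT, evict 3, frames=[4,6,2]
Step 7: ref 4 -> HIT, frames=[4,6,2]
Step 8: ref 6 -> HIT, frames=[4,6,2]
Step 9: ref 6 -> HIT, frames=[4,6,2]
Step 10: ref 6 -> HIT, frames=[4,6,2]
Step 11: ref 6 -> HIT, frames=[4,6,2]
Step 12: ref 2 -> HIT, frames=[4,6,2]
Step 13: ref 3 -> FAULT, evict 2, frames=[4,6,3]
At step 13: evicted page 2

Answer: 2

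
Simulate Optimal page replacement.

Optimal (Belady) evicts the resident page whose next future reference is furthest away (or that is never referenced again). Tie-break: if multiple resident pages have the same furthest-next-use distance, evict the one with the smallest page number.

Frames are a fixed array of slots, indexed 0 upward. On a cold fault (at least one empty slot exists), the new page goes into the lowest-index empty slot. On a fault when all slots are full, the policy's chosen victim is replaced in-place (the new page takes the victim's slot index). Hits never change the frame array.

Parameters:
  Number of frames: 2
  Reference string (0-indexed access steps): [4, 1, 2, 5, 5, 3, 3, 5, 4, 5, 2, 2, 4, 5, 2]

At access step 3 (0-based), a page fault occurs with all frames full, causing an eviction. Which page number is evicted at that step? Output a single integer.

Answer: 2

Derivation:
Step 0: ref 4 -> FAULT, frames=[4,-]
Step 1: ref 1 -> FAULT, frames=[4,1]
Step 2: ref 2 -> FAULT, evict 1, frames=[4,2]
Step 3: ref 5 -> FAULT, evict 2, frames=[4,5]
At step 3: evicted page 2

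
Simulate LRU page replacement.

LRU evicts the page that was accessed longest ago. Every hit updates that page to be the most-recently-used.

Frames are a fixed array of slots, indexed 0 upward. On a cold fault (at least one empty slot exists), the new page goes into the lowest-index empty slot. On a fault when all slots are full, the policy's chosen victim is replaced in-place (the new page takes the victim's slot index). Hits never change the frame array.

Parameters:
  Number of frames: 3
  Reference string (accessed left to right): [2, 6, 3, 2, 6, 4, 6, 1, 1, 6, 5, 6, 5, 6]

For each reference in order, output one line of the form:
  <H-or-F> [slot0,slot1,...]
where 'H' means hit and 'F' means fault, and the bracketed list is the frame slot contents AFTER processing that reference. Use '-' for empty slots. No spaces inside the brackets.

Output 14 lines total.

F [2,-,-]
F [2,6,-]
F [2,6,3]
H [2,6,3]
H [2,6,3]
F [2,6,4]
H [2,6,4]
F [1,6,4]
H [1,6,4]
H [1,6,4]
F [1,6,5]
H [1,6,5]
H [1,6,5]
H [1,6,5]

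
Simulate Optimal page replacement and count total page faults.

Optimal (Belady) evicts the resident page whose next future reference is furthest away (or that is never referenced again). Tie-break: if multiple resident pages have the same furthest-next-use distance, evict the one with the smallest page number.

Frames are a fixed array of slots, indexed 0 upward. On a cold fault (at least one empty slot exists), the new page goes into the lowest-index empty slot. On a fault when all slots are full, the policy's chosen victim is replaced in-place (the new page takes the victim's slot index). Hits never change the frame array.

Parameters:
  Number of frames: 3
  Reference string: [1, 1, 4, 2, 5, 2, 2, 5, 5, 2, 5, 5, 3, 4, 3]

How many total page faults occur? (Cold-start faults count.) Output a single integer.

Answer: 5

Derivation:
Step 0: ref 1 → FAULT, frames=[1,-,-]
Step 1: ref 1 → HIT, frames=[1,-,-]
Step 2: ref 4 → FAULT, frames=[1,4,-]
Step 3: ref 2 → FAULT, frames=[1,4,2]
Step 4: ref 5 → FAULT (evict 1), frames=[5,4,2]
Step 5: ref 2 → HIT, frames=[5,4,2]
Step 6: ref 2 → HIT, frames=[5,4,2]
Step 7: ref 5 → HIT, frames=[5,4,2]
Step 8: ref 5 → HIT, frames=[5,4,2]
Step 9: ref 2 → HIT, frames=[5,4,2]
Step 10: ref 5 → HIT, frames=[5,4,2]
Step 11: ref 5 → HIT, frames=[5,4,2]
Step 12: ref 3 → FAULT (evict 2), frames=[5,4,3]
Step 13: ref 4 → HIT, frames=[5,4,3]
Step 14: ref 3 → HIT, frames=[5,4,3]
Total faults: 5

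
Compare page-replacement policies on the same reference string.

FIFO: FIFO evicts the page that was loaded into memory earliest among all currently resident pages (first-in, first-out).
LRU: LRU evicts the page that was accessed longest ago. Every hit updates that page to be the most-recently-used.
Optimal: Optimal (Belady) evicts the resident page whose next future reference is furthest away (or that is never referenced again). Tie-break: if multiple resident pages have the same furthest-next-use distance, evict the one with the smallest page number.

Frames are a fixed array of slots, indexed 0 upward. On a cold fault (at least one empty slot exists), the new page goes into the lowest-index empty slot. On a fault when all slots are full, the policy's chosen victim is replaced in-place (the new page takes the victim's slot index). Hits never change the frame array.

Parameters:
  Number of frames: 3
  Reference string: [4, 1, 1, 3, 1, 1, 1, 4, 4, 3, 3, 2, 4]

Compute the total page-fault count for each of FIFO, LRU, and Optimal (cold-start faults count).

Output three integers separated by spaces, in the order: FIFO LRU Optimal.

--- FIFO ---
  step 0: ref 4 -> FAULT, frames=[4,-,-] (faults so far: 1)
  step 1: ref 1 -> FAULT, frames=[4,1,-] (faults so far: 2)
  step 2: ref 1 -> HIT, frames=[4,1,-] (faults so far: 2)
  step 3: ref 3 -> FAULT, frames=[4,1,3] (faults so far: 3)
  step 4: ref 1 -> HIT, frames=[4,1,3] (faults so far: 3)
  step 5: ref 1 -> HIT, frames=[4,1,3] (faults so far: 3)
  step 6: ref 1 -> HIT, frames=[4,1,3] (faults so far: 3)
  step 7: ref 4 -> HIT, frames=[4,1,3] (faults so far: 3)
  step 8: ref 4 -> HIT, frames=[4,1,3] (faults so far: 3)
  step 9: ref 3 -> HIT, frames=[4,1,3] (faults so far: 3)
  step 10: ref 3 -> HIT, frames=[4,1,3] (faults so far: 3)
  step 11: ref 2 -> FAULT, evict 4, frames=[2,1,3] (faults so far: 4)
  step 12: ref 4 -> FAULT, evict 1, frames=[2,4,3] (faults so far: 5)
  FIFO total faults: 5
--- LRU ---
  step 0: ref 4 -> FAULT, frames=[4,-,-] (faults so far: 1)
  step 1: ref 1 -> FAULT, frames=[4,1,-] (faults so far: 2)
  step 2: ref 1 -> HIT, frames=[4,1,-] (faults so far: 2)
  step 3: ref 3 -> FAULT, frames=[4,1,3] (faults so far: 3)
  step 4: ref 1 -> HIT, frames=[4,1,3] (faults so far: 3)
  step 5: ref 1 -> HIT, frames=[4,1,3] (faults so far: 3)
  step 6: ref 1 -> HIT, frames=[4,1,3] (faults so far: 3)
  step 7: ref 4 -> HIT, frames=[4,1,3] (faults so far: 3)
  step 8: ref 4 -> HIT, frames=[4,1,3] (faults so far: 3)
  step 9: ref 3 -> HIT, frames=[4,1,3] (faults so far: 3)
  step 10: ref 3 -> HIT, frames=[4,1,3] (faults so far: 3)
  step 11: ref 2 -> FAULT, evict 1, frames=[4,2,3] (faults so far: 4)
  step 12: ref 4 -> HIT, frames=[4,2,3] (faults so far: 4)
  LRU total faults: 4
--- Optimal ---
  step 0: ref 4 -> FAULT, frames=[4,-,-] (faults so far: 1)
  step 1: ref 1 -> FAULT, frames=[4,1,-] (faults so far: 2)
  step 2: ref 1 -> HIT, frames=[4,1,-] (faults so far: 2)
  step 3: ref 3 -> FAULT, frames=[4,1,3] (faults so far: 3)
  step 4: ref 1 -> HIT, frames=[4,1,3] (faults so far: 3)
  step 5: ref 1 -> HIT, frames=[4,1,3] (faults so far: 3)
  step 6: ref 1 -> HIT, frames=[4,1,3] (faults so far: 3)
  step 7: ref 4 -> HIT, frames=[4,1,3] (faults so far: 3)
  step 8: ref 4 -> HIT, frames=[4,1,3] (faults so far: 3)
  step 9: ref 3 -> HIT, frames=[4,1,3] (faults so far: 3)
  step 10: ref 3 -> HIT, frames=[4,1,3] (faults so far: 3)
  step 11: ref 2 -> FAULT, evict 1, frames=[4,2,3] (faults so far: 4)
  step 12: ref 4 -> HIT, frames=[4,2,3] (faults so far: 4)
  Optimal total faults: 4

Answer: 5 4 4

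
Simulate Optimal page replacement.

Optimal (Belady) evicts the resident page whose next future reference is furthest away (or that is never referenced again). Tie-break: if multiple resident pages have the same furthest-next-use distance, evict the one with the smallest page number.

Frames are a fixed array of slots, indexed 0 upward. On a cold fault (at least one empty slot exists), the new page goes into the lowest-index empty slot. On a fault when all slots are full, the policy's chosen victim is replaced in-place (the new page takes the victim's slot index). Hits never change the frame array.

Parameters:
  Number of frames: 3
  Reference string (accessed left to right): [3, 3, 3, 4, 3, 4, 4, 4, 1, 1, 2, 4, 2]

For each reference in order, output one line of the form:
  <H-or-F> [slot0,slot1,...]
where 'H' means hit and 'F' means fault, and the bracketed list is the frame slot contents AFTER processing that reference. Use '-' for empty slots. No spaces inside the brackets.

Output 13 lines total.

F [3,-,-]
H [3,-,-]
H [3,-,-]
F [3,4,-]
H [3,4,-]
H [3,4,-]
H [3,4,-]
H [3,4,-]
F [3,4,1]
H [3,4,1]
F [3,4,2]
H [3,4,2]
H [3,4,2]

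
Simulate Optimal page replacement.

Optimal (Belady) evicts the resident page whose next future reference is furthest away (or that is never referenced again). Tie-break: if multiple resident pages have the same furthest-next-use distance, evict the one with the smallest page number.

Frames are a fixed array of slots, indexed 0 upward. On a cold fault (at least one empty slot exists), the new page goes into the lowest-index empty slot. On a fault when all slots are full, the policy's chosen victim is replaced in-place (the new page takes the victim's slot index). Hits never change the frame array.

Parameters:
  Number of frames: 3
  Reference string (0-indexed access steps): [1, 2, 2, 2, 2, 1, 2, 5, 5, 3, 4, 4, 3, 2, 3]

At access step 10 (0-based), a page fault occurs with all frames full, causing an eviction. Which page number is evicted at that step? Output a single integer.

Step 0: ref 1 -> FAULT, frames=[1,-,-]
Step 1: ref 2 -> FAULT, frames=[1,2,-]
Step 2: ref 2 -> HIT, frames=[1,2,-]
Step 3: ref 2 -> HIT, frames=[1,2,-]
Step 4: ref 2 -> HIT, frames=[1,2,-]
Step 5: ref 1 -> HIT, frames=[1,2,-]
Step 6: ref 2 -> HIT, frames=[1,2,-]
Step 7: ref 5 -> FAULT, frames=[1,2,5]
Step 8: ref 5 -> HIT, frames=[1,2,5]
Step 9: ref 3 -> FAULT, evict 1, frames=[3,2,5]
Step 10: ref 4 -> FAULT, evict 5, frames=[3,2,4]
At step 10: evicted page 5

Answer: 5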